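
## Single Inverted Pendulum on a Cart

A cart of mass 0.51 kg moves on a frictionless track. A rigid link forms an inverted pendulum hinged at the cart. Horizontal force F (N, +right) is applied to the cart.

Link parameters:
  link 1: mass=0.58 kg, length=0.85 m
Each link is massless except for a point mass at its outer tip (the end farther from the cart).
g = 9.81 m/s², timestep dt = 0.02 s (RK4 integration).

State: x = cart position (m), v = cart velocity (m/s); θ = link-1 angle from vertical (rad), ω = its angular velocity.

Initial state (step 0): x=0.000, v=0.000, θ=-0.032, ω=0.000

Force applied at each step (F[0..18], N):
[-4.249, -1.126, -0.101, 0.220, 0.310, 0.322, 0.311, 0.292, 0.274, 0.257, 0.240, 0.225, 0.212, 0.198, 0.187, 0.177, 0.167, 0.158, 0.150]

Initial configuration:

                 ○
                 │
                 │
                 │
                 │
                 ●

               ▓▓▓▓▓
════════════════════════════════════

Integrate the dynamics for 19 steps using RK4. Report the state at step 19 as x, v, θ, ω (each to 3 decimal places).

Answer: x=-0.042, v=-0.040, θ=0.006, ω=0.017

Derivation:
apply F[0]=-4.249 → step 1: x=-0.002, v=-0.159, θ=-0.030, ω=0.180
apply F[1]=-1.126 → step 2: x=-0.005, v=-0.197, θ=-0.026, ω=0.218
apply F[2]=-0.101 → step 3: x=-0.009, v=-0.196, θ=-0.022, ω=0.211
apply F[3]=+0.220 → step 4: x=-0.013, v=-0.183, θ=-0.018, ω=0.191
apply F[4]=+0.310 → step 5: x=-0.016, v=-0.167, θ=-0.014, ω=0.169
apply F[5]=+0.322 → step 6: x=-0.020, v=-0.152, θ=-0.011, ω=0.148
apply F[6]=+0.311 → step 7: x=-0.022, v=-0.137, θ=-0.008, ω=0.129
apply F[7]=+0.292 → step 8: x=-0.025, v=-0.124, θ=-0.006, ω=0.112
apply F[8]=+0.274 → step 9: x=-0.027, v=-0.112, θ=-0.004, ω=0.097
apply F[9]=+0.257 → step 10: x=-0.030, v=-0.102, θ=-0.002, ω=0.083
apply F[10]=+0.240 → step 11: x=-0.032, v=-0.092, θ=-0.001, ω=0.072
apply F[11]=+0.225 → step 12: x=-0.033, v=-0.083, θ=0.001, ω=0.061
apply F[12]=+0.212 → step 13: x=-0.035, v=-0.075, θ=0.002, ω=0.052
apply F[13]=+0.198 → step 14: x=-0.036, v=-0.068, θ=0.003, ω=0.044
apply F[14]=+0.187 → step 15: x=-0.038, v=-0.061, θ=0.004, ω=0.037
apply F[15]=+0.177 → step 16: x=-0.039, v=-0.055, θ=0.004, ω=0.031
apply F[16]=+0.167 → step 17: x=-0.040, v=-0.050, θ=0.005, ω=0.026
apply F[17]=+0.158 → step 18: x=-0.041, v=-0.045, θ=0.005, ω=0.021
apply F[18]=+0.150 → step 19: x=-0.042, v=-0.040, θ=0.006, ω=0.017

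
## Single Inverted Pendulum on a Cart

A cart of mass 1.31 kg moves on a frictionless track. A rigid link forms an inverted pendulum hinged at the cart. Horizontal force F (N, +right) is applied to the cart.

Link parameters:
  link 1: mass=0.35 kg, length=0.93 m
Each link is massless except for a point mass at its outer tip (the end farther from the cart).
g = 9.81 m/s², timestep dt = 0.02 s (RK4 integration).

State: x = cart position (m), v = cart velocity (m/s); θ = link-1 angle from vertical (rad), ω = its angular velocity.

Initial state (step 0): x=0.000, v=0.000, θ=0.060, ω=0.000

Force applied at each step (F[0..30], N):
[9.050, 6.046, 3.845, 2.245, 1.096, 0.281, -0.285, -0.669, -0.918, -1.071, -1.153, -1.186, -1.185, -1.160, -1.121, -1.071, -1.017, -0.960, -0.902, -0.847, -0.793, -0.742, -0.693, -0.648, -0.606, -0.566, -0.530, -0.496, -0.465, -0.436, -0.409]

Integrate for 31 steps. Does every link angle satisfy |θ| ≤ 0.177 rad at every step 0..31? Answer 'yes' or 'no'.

apply F[0]=+9.050 → step 1: x=0.001, v=0.135, θ=0.059, ω=-0.132
apply F[1]=+6.046 → step 2: x=0.005, v=0.224, θ=0.055, ω=-0.216
apply F[2]=+3.845 → step 3: x=0.010, v=0.280, θ=0.050, ω=-0.265
apply F[3]=+2.245 → step 4: x=0.016, v=0.312, θ=0.045, ω=-0.289
apply F[4]=+1.096 → step 5: x=0.022, v=0.326, θ=0.039, ω=-0.296
apply F[5]=+0.281 → step 6: x=0.029, v=0.329, θ=0.033, ω=-0.291
apply F[6]=-0.285 → step 7: x=0.035, v=0.323, θ=0.027, ω=-0.278
apply F[7]=-0.669 → step 8: x=0.042, v=0.311, θ=0.022, ω=-0.260
apply F[8]=-0.918 → step 9: x=0.048, v=0.296, θ=0.017, ω=-0.240
apply F[9]=-1.071 → step 10: x=0.054, v=0.279, θ=0.012, ω=-0.219
apply F[10]=-1.153 → step 11: x=0.059, v=0.261, θ=0.008, ω=-0.197
apply F[11]=-1.186 → step 12: x=0.064, v=0.243, θ=0.005, ω=-0.176
apply F[12]=-1.185 → step 13: x=0.069, v=0.224, θ=0.001, ω=-0.156
apply F[13]=-1.160 → step 14: x=0.073, v=0.207, θ=-0.002, ω=-0.137
apply F[14]=-1.121 → step 15: x=0.077, v=0.190, θ=-0.004, ω=-0.119
apply F[15]=-1.071 → step 16: x=0.081, v=0.174, θ=-0.006, ω=-0.103
apply F[16]=-1.017 → step 17: x=0.084, v=0.159, θ=-0.008, ω=-0.088
apply F[17]=-0.960 → step 18: x=0.087, v=0.144, θ=-0.010, ω=-0.075
apply F[18]=-0.902 → step 19: x=0.090, v=0.131, θ=-0.011, ω=-0.063
apply F[19]=-0.847 → step 20: x=0.092, v=0.119, θ=-0.012, ω=-0.052
apply F[20]=-0.793 → step 21: x=0.094, v=0.107, θ=-0.013, ω=-0.042
apply F[21]=-0.742 → step 22: x=0.096, v=0.097, θ=-0.014, ω=-0.034
apply F[22]=-0.693 → step 23: x=0.098, v=0.087, θ=-0.015, ω=-0.026
apply F[23]=-0.648 → step 24: x=0.100, v=0.078, θ=-0.015, ω=-0.020
apply F[24]=-0.606 → step 25: x=0.101, v=0.069, θ=-0.016, ω=-0.014
apply F[25]=-0.566 → step 26: x=0.103, v=0.062, θ=-0.016, ω=-0.009
apply F[26]=-0.530 → step 27: x=0.104, v=0.054, θ=-0.016, ω=-0.004
apply F[27]=-0.496 → step 28: x=0.105, v=0.048, θ=-0.016, ω=-0.001
apply F[28]=-0.465 → step 29: x=0.106, v=0.041, θ=-0.016, ω=0.003
apply F[29]=-0.436 → step 30: x=0.107, v=0.036, θ=-0.016, ω=0.006
apply F[30]=-0.409 → step 31: x=0.107, v=0.030, θ=-0.016, ω=0.008
Max |angle| over trajectory = 0.060 rad; bound = 0.177 → within bound.

Answer: yes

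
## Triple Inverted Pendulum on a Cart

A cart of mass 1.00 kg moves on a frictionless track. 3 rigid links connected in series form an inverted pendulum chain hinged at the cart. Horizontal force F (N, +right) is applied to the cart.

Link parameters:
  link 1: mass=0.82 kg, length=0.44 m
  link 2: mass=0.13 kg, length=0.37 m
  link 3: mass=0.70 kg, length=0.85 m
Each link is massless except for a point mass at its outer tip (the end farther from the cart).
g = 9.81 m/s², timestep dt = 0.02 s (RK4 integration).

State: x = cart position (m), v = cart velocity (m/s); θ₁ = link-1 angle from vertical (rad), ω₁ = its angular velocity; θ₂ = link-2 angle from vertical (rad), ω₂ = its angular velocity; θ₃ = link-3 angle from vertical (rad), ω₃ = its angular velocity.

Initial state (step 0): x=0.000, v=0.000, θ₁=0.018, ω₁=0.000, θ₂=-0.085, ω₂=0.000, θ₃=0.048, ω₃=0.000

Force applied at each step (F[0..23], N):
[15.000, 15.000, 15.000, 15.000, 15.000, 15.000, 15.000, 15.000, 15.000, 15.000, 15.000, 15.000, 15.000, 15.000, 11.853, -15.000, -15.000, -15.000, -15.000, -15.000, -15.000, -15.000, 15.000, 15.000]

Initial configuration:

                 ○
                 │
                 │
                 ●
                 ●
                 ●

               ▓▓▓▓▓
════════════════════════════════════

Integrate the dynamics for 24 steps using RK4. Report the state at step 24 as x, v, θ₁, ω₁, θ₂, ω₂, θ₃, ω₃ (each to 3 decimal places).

apply F[0]=+15.000 → step 1: x=0.003, v=0.295, θ₁=0.012, ω₁=-0.621, θ₂=-0.090, ω₂=-0.452, θ₃=0.050, ω₃=0.181
apply F[1]=+15.000 → step 2: x=0.012, v=0.594, θ₁=-0.007, ω₁=-1.262, θ₂=-0.103, ω₂=-0.891, θ₃=0.055, ω₃=0.361
apply F[2]=+15.000 → step 3: x=0.027, v=0.899, θ₁=-0.039, ω₁=-1.937, θ₂=-0.125, ω₂=-1.288, θ₃=0.064, ω₃=0.531
apply F[3]=+15.000 → step 4: x=0.048, v=1.210, θ₁=-0.085, ω₁=-2.653, θ₂=-0.154, ω₂=-1.591, θ₃=0.076, ω₃=0.667
apply F[4]=+15.000 → step 5: x=0.075, v=1.520, θ₁=-0.145, ω₁=-3.399, θ₂=-0.187, ω₂=-1.737, θ₃=0.090, ω₃=0.738
apply F[5]=+15.000 → step 6: x=0.109, v=1.820, θ₁=-0.221, ω₁=-4.150, θ₂=-0.222, ω₂=-1.685, θ₃=0.105, ω₃=0.712
apply F[6]=+15.000 → step 7: x=0.148, v=2.095, θ₁=-0.311, ω₁=-4.865, θ₂=-0.254, ω₂=-1.442, θ₃=0.118, ω₃=0.577
apply F[7]=+15.000 → step 8: x=0.192, v=2.330, θ₁=-0.415, ω₁=-5.504, θ₂=-0.279, ω₂=-1.066, θ₃=0.127, ω₃=0.335
apply F[8]=+15.000 → step 9: x=0.241, v=2.514, θ₁=-0.530, ω₁=-6.035, θ₂=-0.296, ω₂=-0.643, θ₃=0.131, ω₃=0.010
apply F[9]=+15.000 → step 10: x=0.292, v=2.644, θ₁=-0.655, ω₁=-6.450, θ₂=-0.305, ω₂=-0.263, θ₃=0.127, ω₃=-0.369
apply F[10]=+15.000 → step 11: x=0.346, v=2.723, θ₁=-0.788, ω₁=-6.760, θ₂=-0.307, ω₂=0.004, θ₃=0.116, ω₃=-0.770
apply F[11]=+15.000 → step 12: x=0.401, v=2.759, θ₁=-0.925, ω₁=-6.993, θ₂=-0.306, ω₂=0.115, θ₃=0.097, ω₃=-1.165
apply F[12]=+15.000 → step 13: x=0.456, v=2.759, θ₁=-1.067, ω₁=-7.179, θ₂=-0.304, ω₂=0.051, θ₃=0.070, ω₃=-1.533
apply F[13]=+15.000 → step 14: x=0.511, v=2.730, θ₁=-1.212, ω₁=-7.343, θ₂=-0.305, ω₂=-0.196, θ₃=0.036, ω₃=-1.862
apply F[14]=+11.853 → step 15: x=0.565, v=2.645, θ₁=-1.361, ω₁=-7.505, θ₂=-0.312, ω₂=-0.578, θ₃=-0.004, ω₃=-2.128
apply F[15]=-15.000 → step 16: x=0.614, v=2.251, θ₁=-1.513, ω₁=-7.729, θ₂=-0.324, ω₂=-0.612, θ₃=-0.048, ω₃=-2.232
apply F[16]=-15.000 → step 17: x=0.655, v=1.830, θ₁=-1.671, ω₁=-8.084, θ₂=-0.338, ω₂=-0.758, θ₃=-0.094, ω₃=-2.329
apply F[17]=-15.000 → step 18: x=0.687, v=1.369, θ₁=-1.837, ω₁=-8.598, θ₂=-0.356, ω₂=-1.080, θ₃=-0.141, ω₃=-2.416
apply F[18]=-15.000 → step 19: x=0.709, v=0.849, θ₁=-2.016, ω₁=-9.324, θ₂=-0.383, ω₂=-1.676, θ₃=-0.190, ω₃=-2.485
apply F[19]=-15.000 → step 20: x=0.720, v=0.248, θ₁=-2.212, ω₁=-10.348, θ₂=-0.426, ω₂=-2.709, θ₃=-0.240, ω₃=-2.524
apply F[20]=-15.000 → step 21: x=0.718, v=-0.462, θ₁=-2.433, ω₁=-11.795, θ₂=-0.496, ω₂=-4.472, θ₃=-0.291, ω₃=-2.510
apply F[21]=-15.000 → step 22: x=0.701, v=-1.282, θ₁=-2.687, ω₁=-13.733, θ₂=-0.613, ω₂=-7.504, θ₃=-0.340, ω₃=-2.389
apply F[22]=+15.000 → step 23: x=0.673, v=-1.465, θ₁=-2.971, ω₁=-14.422, θ₂=-0.811, ω₂=-12.236, θ₃=-0.385, ω₃=-2.197
apply F[23]=+15.000 → step 24: x=0.645, v=-1.215, θ₁=-3.254, ω₁=-13.612, θ₂=-1.092, ω₂=-15.435, θ₃=-0.433, ω₃=-2.738

Answer: x=0.645, v=-1.215, θ₁=-3.254, ω₁=-13.612, θ₂=-1.092, ω₂=-15.435, θ₃=-0.433, ω₃=-2.738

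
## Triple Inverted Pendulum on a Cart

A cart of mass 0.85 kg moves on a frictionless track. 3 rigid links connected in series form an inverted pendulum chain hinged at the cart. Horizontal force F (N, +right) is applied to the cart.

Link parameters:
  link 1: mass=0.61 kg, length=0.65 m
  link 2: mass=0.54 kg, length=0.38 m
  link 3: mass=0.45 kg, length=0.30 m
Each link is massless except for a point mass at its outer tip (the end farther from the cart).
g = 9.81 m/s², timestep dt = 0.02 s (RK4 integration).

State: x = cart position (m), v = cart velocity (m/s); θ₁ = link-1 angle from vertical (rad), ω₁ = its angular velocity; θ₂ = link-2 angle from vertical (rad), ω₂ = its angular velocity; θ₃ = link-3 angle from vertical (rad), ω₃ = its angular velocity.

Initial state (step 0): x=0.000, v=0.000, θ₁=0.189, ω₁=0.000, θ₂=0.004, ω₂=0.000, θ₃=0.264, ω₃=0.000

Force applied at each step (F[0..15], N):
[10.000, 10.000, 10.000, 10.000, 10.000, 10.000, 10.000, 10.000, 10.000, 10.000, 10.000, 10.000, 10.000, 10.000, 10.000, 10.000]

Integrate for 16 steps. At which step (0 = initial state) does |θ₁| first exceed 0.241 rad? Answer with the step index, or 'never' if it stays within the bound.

Answer: 16

Derivation:
apply F[0]=+10.000 → step 1: x=0.002, v=0.163, θ₁=0.188, ω₁=-0.099, θ₂=0.000, ω₂=-0.370, θ₃=0.267, ω₃=0.312
apply F[1]=+10.000 → step 2: x=0.007, v=0.328, θ₁=0.185, ω₁=-0.200, θ₂=-0.011, ω₂=-0.745, θ₃=0.277, ω₃=0.633
apply F[2]=+10.000 → step 3: x=0.015, v=0.496, θ₁=0.180, ω₁=-0.308, θ₂=-0.030, ω₂=-1.131, θ₃=0.293, ω₃=0.969
apply F[3]=+10.000 → step 4: x=0.026, v=0.669, θ₁=0.173, ω₁=-0.425, θ₂=-0.056, ω₂=-1.527, θ₃=0.315, ω₃=1.321
apply F[4]=+10.000 → step 5: x=0.042, v=0.849, θ₁=0.163, ω₁=-0.557, θ₂=-0.091, ω₂=-1.929, θ₃=0.345, ω₃=1.684
apply F[5]=+10.000 → step 6: x=0.060, v=1.037, θ₁=0.150, ω₁=-0.710, θ₂=-0.133, ω₂=-2.327, θ₃=0.383, ω₃=2.046
apply F[6]=+10.000 → step 7: x=0.083, v=1.234, θ₁=0.134, ω₁=-0.889, θ₂=-0.184, ω₂=-2.704, θ₃=0.427, ω₃=2.387
apply F[7]=+10.000 → step 8: x=0.110, v=1.440, θ₁=0.114, ω₁=-1.100, θ₂=-0.241, ω₂=-3.046, θ₃=0.478, ω₃=2.686
apply F[8]=+10.000 → step 9: x=0.141, v=1.654, θ₁=0.090, ω₁=-1.347, θ₂=-0.305, ω₂=-3.339, θ₃=0.534, ω₃=2.925
apply F[9]=+10.000 → step 10: x=0.176, v=1.877, θ₁=0.060, ω₁=-1.630, θ₂=-0.374, ω₂=-3.575, θ₃=0.594, ω₃=3.091
apply F[10]=+10.000 → step 11: x=0.216, v=2.106, θ₁=0.025, ω₁=-1.952, θ₂=-0.448, ω₂=-3.747, θ₃=0.657, ω₃=3.178
apply F[11]=+10.000 → step 12: x=0.260, v=2.341, θ₁=-0.018, ω₁=-2.311, θ₂=-0.524, ω₂=-3.852, θ₃=0.721, ω₃=3.181
apply F[12]=+10.000 → step 13: x=0.310, v=2.579, θ₁=-0.068, ω₁=-2.706, θ₂=-0.601, ω₂=-3.886, θ₃=0.784, ω₃=3.098
apply F[13]=+10.000 → step 14: x=0.363, v=2.815, θ₁=-0.126, ω₁=-3.134, θ₂=-0.679, ω₂=-3.845, θ₃=0.844, ω₃=2.926
apply F[14]=+10.000 → step 15: x=0.422, v=3.044, θ₁=-0.194, ω₁=-3.588, θ₂=-0.755, ω₂=-3.721, θ₃=0.900, ω₃=2.659
apply F[15]=+10.000 → step 16: x=0.485, v=3.258, θ₁=-0.270, ω₁=-4.057, θ₂=-0.827, ω₂=-3.513, θ₃=0.950, ω₃=2.292
|θ₁| = 0.270 > 0.241 first at step 16.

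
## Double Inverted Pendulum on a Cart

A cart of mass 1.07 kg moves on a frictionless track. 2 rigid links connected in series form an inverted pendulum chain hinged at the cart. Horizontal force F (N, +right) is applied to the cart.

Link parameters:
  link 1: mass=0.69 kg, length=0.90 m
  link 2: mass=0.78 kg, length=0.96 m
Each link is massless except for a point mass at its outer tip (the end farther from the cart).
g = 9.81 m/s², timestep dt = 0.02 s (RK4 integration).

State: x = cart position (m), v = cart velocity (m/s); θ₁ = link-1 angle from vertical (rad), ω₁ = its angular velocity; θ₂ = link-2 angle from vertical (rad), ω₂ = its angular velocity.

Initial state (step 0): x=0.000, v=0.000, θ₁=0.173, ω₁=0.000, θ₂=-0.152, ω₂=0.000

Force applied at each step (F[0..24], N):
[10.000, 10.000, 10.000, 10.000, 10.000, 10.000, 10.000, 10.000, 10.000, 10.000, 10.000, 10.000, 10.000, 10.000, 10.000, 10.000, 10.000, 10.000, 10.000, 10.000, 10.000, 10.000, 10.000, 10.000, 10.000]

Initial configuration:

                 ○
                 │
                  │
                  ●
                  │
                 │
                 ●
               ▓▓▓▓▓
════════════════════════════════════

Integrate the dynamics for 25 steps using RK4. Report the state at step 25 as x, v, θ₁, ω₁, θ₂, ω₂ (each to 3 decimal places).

apply F[0]=+10.000 → step 1: x=0.001, v=0.141, θ₁=0.173, ω₁=-0.043, θ₂=-0.153, ω₂=-0.138
apply F[1]=+10.000 → step 2: x=0.006, v=0.282, θ₁=0.171, ω₁=-0.086, θ₂=-0.158, ω₂=-0.277
apply F[2]=+10.000 → step 3: x=0.013, v=0.424, θ₁=0.169, ω₁=-0.130, θ₂=-0.164, ω₂=-0.416
apply F[3]=+10.000 → step 4: x=0.023, v=0.567, θ₁=0.166, ω₁=-0.177, θ₂=-0.174, ω₂=-0.556
apply F[4]=+10.000 → step 5: x=0.035, v=0.712, θ₁=0.162, ω₁=-0.226, θ₂=-0.187, ω₂=-0.697
apply F[5]=+10.000 → step 6: x=0.051, v=0.858, θ₁=0.157, ω₁=-0.279, θ₂=-0.202, ω₂=-0.840
apply F[6]=+10.000 → step 7: x=0.070, v=1.007, θ₁=0.151, ω₁=-0.336, θ₂=-0.220, ω₂=-0.983
apply F[7]=+10.000 → step 8: x=0.091, v=1.158, θ₁=0.144, ω₁=-0.399, θ₂=-0.241, ω₂=-1.127
apply F[8]=+10.000 → step 9: x=0.116, v=1.313, θ₁=0.135, ω₁=-0.469, θ₂=-0.265, ω₂=-1.272
apply F[9]=+10.000 → step 10: x=0.144, v=1.471, θ₁=0.125, ω₁=-0.548, θ₂=-0.292, ω₂=-1.417
apply F[10]=+10.000 → step 11: x=0.175, v=1.632, θ₁=0.113, ω₁=-0.636, θ₂=-0.322, ω₂=-1.560
apply F[11]=+10.000 → step 12: x=0.209, v=1.797, θ₁=0.099, ω₁=-0.736, θ₂=-0.355, ω₂=-1.702
apply F[12]=+10.000 → step 13: x=0.247, v=1.967, θ₁=0.083, ω₁=-0.850, θ₂=-0.390, ω₂=-1.840
apply F[13]=+10.000 → step 14: x=0.288, v=2.140, θ₁=0.065, ω₁=-0.978, θ₂=-0.428, ω₂=-1.974
apply F[14]=+10.000 → step 15: x=0.332, v=2.318, θ₁=0.044, ω₁=-1.124, θ₂=-0.469, ω₂=-2.100
apply F[15]=+10.000 → step 16: x=0.381, v=2.500, θ₁=0.020, ω₁=-1.289, θ₂=-0.512, ω₂=-2.216
apply F[16]=+10.000 → step 17: x=0.433, v=2.687, θ₁=-0.008, ω₁=-1.474, θ₂=-0.558, ω₂=-2.320
apply F[17]=+10.000 → step 18: x=0.488, v=2.876, θ₁=-0.039, ω₁=-1.680, θ₂=-0.605, ω₂=-2.408
apply F[18]=+10.000 → step 19: x=0.548, v=3.067, θ₁=-0.075, ω₁=-1.909, θ₂=-0.654, ω₂=-2.476
apply F[19]=+10.000 → step 20: x=0.611, v=3.259, θ₁=-0.116, ω₁=-2.159, θ₂=-0.704, ω₂=-2.522
apply F[20]=+10.000 → step 21: x=0.678, v=3.448, θ₁=-0.161, ω₁=-2.430, θ₂=-0.754, ω₂=-2.539
apply F[21]=+10.000 → step 22: x=0.749, v=3.632, θ₁=-0.213, ω₁=-2.718, θ₂=-0.805, ω₂=-2.525
apply F[22]=+10.000 → step 23: x=0.823, v=3.806, θ₁=-0.270, ω₁=-3.020, θ₂=-0.855, ω₂=-2.478
apply F[23]=+10.000 → step 24: x=0.901, v=3.965, θ₁=-0.334, ω₁=-3.329, θ₂=-0.904, ω₂=-2.394
apply F[24]=+10.000 → step 25: x=0.982, v=4.102, θ₁=-0.403, ω₁=-3.639, θ₂=-0.951, ω₂=-2.276

Answer: x=0.982, v=4.102, θ₁=-0.403, ω₁=-3.639, θ₂=-0.951, ω₂=-2.276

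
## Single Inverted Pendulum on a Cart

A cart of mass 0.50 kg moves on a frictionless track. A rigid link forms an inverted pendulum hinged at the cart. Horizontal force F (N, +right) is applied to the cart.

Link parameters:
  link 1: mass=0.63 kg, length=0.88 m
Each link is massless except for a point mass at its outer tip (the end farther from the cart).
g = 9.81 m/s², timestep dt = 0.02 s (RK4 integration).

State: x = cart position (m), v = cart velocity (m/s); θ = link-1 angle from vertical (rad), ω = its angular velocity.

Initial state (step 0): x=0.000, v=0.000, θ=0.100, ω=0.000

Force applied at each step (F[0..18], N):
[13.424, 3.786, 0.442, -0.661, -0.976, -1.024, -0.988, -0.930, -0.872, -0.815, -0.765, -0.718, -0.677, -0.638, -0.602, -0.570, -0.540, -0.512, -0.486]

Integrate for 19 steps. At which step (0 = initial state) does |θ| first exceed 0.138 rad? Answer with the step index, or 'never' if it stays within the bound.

apply F[0]=+13.424 → step 1: x=0.005, v=0.507, θ=0.094, ω=-0.551
apply F[1]=+3.786 → step 2: x=0.016, v=0.636, θ=0.082, ω=-0.678
apply F[2]=+0.442 → step 3: x=0.029, v=0.636, θ=0.069, ω=-0.661
apply F[3]=-0.661 → step 4: x=0.042, v=0.595, θ=0.056, ω=-0.600
apply F[4]=-0.976 → step 5: x=0.053, v=0.544, θ=0.045, ω=-0.531
apply F[5]=-1.024 → step 6: x=0.063, v=0.493, θ=0.035, ω=-0.465
apply F[6]=-0.988 → step 7: x=0.073, v=0.446, θ=0.026, ω=-0.405
apply F[7]=-0.930 → step 8: x=0.081, v=0.404, θ=0.019, ω=-0.352
apply F[8]=-0.872 → step 9: x=0.089, v=0.365, θ=0.012, ω=-0.304
apply F[9]=-0.815 → step 10: x=0.096, v=0.330, θ=0.006, ω=-0.263
apply F[10]=-0.765 → step 11: x=0.102, v=0.299, θ=0.002, ω=-0.226
apply F[11]=-0.718 → step 12: x=0.108, v=0.270, θ=-0.003, ω=-0.193
apply F[12]=-0.677 → step 13: x=0.113, v=0.244, θ=-0.006, ω=-0.165
apply F[13]=-0.638 → step 14: x=0.118, v=0.221, θ=-0.009, ω=-0.140
apply F[14]=-0.602 → step 15: x=0.122, v=0.199, θ=-0.012, ω=-0.118
apply F[15]=-0.570 → step 16: x=0.126, v=0.179, θ=-0.014, ω=-0.098
apply F[16]=-0.540 → step 17: x=0.129, v=0.162, θ=-0.016, ω=-0.081
apply F[17]=-0.512 → step 18: x=0.132, v=0.145, θ=-0.017, ω=-0.066
apply F[18]=-0.486 → step 19: x=0.135, v=0.130, θ=-0.018, ω=-0.053
max |θ| = 0.100 ≤ 0.138 over all 20 states.

Answer: never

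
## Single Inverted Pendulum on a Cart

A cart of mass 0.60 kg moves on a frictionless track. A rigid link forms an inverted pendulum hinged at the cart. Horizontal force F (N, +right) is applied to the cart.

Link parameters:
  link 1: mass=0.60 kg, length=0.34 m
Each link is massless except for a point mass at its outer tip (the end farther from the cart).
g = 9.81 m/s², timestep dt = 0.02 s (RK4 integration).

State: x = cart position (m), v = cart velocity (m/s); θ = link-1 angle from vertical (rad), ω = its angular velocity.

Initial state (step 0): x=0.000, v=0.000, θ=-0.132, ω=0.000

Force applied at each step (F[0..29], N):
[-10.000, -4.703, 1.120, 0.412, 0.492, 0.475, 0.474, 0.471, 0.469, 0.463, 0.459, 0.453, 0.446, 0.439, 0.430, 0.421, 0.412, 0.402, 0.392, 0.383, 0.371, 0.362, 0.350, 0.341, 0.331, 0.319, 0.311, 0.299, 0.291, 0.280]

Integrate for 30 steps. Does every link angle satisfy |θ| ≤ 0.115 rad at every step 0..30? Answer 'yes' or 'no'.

apply F[0]=-10.000 → step 1: x=-0.003, v=-0.303, θ=-0.124, ω=0.810
apply F[1]=-4.703 → step 2: x=-0.010, v=-0.437, θ=-0.105, ω=1.134
apply F[2]=+1.120 → step 3: x=-0.019, v=-0.382, θ=-0.084, ω=0.921
apply F[3]=+0.412 → step 4: x=-0.026, v=-0.354, θ=-0.067, ω=0.795
apply F[4]=+0.492 → step 5: x=-0.033, v=-0.327, θ=-0.052, ω=0.680
apply F[5]=+0.475 → step 6: x=-0.039, v=-0.302, θ=-0.040, ω=0.581
apply F[6]=+0.474 → step 7: x=-0.045, v=-0.280, θ=-0.029, ω=0.496
apply F[7]=+0.471 → step 8: x=-0.050, v=-0.259, θ=-0.020, ω=0.422
apply F[8]=+0.469 → step 9: x=-0.055, v=-0.241, θ=-0.012, ω=0.358
apply F[9]=+0.463 → step 10: x=-0.060, v=-0.224, θ=-0.005, ω=0.303
apply F[10]=+0.459 → step 11: x=-0.064, v=-0.208, θ=0.000, ω=0.255
apply F[11]=+0.453 → step 12: x=-0.068, v=-0.193, θ=0.005, ω=0.214
apply F[12]=+0.446 → step 13: x=-0.072, v=-0.180, θ=0.009, ω=0.178
apply F[13]=+0.439 → step 14: x=-0.075, v=-0.167, θ=0.012, ω=0.147
apply F[14]=+0.430 → step 15: x=-0.079, v=-0.156, θ=0.015, ω=0.121
apply F[15]=+0.421 → step 16: x=-0.082, v=-0.145, θ=0.017, ω=0.098
apply F[16]=+0.412 → step 17: x=-0.084, v=-0.134, θ=0.019, ω=0.078
apply F[17]=+0.402 → step 18: x=-0.087, v=-0.125, θ=0.020, ω=0.061
apply F[18]=+0.392 → step 19: x=-0.089, v=-0.116, θ=0.021, ω=0.047
apply F[19]=+0.383 → step 20: x=-0.092, v=-0.107, θ=0.022, ω=0.034
apply F[20]=+0.371 → step 21: x=-0.094, v=-0.099, θ=0.023, ω=0.024
apply F[21]=+0.362 → step 22: x=-0.096, v=-0.092, θ=0.023, ω=0.014
apply F[22]=+0.350 → step 23: x=-0.097, v=-0.085, θ=0.023, ω=0.007
apply F[23]=+0.341 → step 24: x=-0.099, v=-0.078, θ=0.023, ω=0.000
apply F[24]=+0.331 → step 25: x=-0.101, v=-0.071, θ=0.023, ω=-0.006
apply F[25]=+0.319 → step 26: x=-0.102, v=-0.065, θ=0.023, ω=-0.010
apply F[26]=+0.311 → step 27: x=-0.103, v=-0.059, θ=0.023, ω=-0.014
apply F[27]=+0.299 → step 28: x=-0.104, v=-0.054, θ=0.022, ω=-0.017
apply F[28]=+0.291 → step 29: x=-0.105, v=-0.049, θ=0.022, ω=-0.020
apply F[29]=+0.280 → step 30: x=-0.106, v=-0.043, θ=0.022, ω=-0.022
Max |angle| over trajectory = 0.132 rad; bound = 0.115 → exceeded.

Answer: no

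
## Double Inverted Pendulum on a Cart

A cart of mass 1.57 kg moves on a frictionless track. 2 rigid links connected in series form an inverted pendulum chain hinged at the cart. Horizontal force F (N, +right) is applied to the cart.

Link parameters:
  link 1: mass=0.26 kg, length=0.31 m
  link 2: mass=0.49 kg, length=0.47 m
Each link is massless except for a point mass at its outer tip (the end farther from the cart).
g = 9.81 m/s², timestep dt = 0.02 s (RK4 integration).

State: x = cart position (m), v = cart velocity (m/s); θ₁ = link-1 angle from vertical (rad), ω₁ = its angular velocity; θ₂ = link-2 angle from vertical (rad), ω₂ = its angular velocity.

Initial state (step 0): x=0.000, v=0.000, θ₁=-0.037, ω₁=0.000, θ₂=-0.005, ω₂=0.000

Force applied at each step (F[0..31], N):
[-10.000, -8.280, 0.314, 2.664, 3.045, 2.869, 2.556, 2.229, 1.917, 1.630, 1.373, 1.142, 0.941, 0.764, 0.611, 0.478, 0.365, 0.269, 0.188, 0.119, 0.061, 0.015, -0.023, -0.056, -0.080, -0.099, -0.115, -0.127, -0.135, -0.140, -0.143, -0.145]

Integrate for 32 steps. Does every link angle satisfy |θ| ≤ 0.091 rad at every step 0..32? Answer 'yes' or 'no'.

apply F[0]=-10.000 → step 1: x=-0.001, v=-0.124, θ₁=-0.034, ω₁=0.339, θ₂=-0.005, ω₂=0.038
apply F[1]=-8.280 → step 2: x=-0.005, v=-0.227, θ₁=-0.024, ω₁=0.622, θ₂=-0.004, ω₂=0.069
apply F[2]=+0.314 → step 3: x=-0.009, v=-0.221, θ₁=-0.012, ω₁=0.574, θ₂=-0.002, ω₂=0.087
apply F[3]=+2.664 → step 4: x=-0.013, v=-0.186, θ₁=-0.002, ω₁=0.451, θ₂=-0.000, ω₂=0.094
apply F[4]=+3.045 → step 5: x=-0.017, v=-0.148, θ₁=0.006, ω₁=0.330, θ₂=0.002, ω₂=0.092
apply F[5]=+2.869 → step 6: x=-0.019, v=-0.112, θ₁=0.011, ω₁=0.228, θ₂=0.003, ω₂=0.084
apply F[6]=+2.556 → step 7: x=-0.021, v=-0.081, θ₁=0.015, ω₁=0.146, θ₂=0.005, ω₂=0.073
apply F[7]=+2.229 → step 8: x=-0.023, v=-0.054, θ₁=0.017, ω₁=0.083, θ₂=0.006, ω₂=0.060
apply F[8]=+1.917 → step 9: x=-0.023, v=-0.031, θ₁=0.019, ω₁=0.034, θ₂=0.007, ω₂=0.047
apply F[9]=+1.630 → step 10: x=-0.024, v=-0.012, θ₁=0.019, ω₁=-0.002, θ₂=0.008, ω₂=0.034
apply F[10]=+1.373 → step 11: x=-0.024, v=0.003, θ₁=0.019, ω₁=-0.028, θ₂=0.009, ω₂=0.021
apply F[11]=+1.142 → step 12: x=-0.024, v=0.016, θ₁=0.018, ω₁=-0.047, θ₂=0.009, ω₂=0.010
apply F[12]=+0.941 → step 13: x=-0.023, v=0.027, θ₁=0.017, ω₁=-0.060, θ₂=0.009, ω₂=0.000
apply F[13]=+0.764 → step 14: x=-0.023, v=0.035, θ₁=0.016, ω₁=-0.067, θ₂=0.009, ω₂=-0.008
apply F[14]=+0.611 → step 15: x=-0.022, v=0.041, θ₁=0.014, ω₁=-0.072, θ₂=0.009, ω₂=-0.015
apply F[15]=+0.478 → step 16: x=-0.021, v=0.046, θ₁=0.013, ω₁=-0.073, θ₂=0.009, ω₂=-0.021
apply F[16]=+0.365 → step 17: x=-0.020, v=0.050, θ₁=0.011, ω₁=-0.072, θ₂=0.008, ω₂=-0.025
apply F[17]=+0.269 → step 18: x=-0.019, v=0.052, θ₁=0.010, ω₁=-0.070, θ₂=0.008, ω₂=-0.029
apply F[18]=+0.188 → step 19: x=-0.018, v=0.054, θ₁=0.009, ω₁=-0.067, θ₂=0.007, ω₂=-0.031
apply F[19]=+0.119 → step 20: x=-0.017, v=0.054, θ₁=0.007, ω₁=-0.063, θ₂=0.006, ω₂=-0.032
apply F[20]=+0.061 → step 21: x=-0.016, v=0.054, θ₁=0.006, ω₁=-0.059, θ₂=0.006, ω₂=-0.033
apply F[21]=+0.015 → step 22: x=-0.015, v=0.054, θ₁=0.005, ω₁=-0.054, θ₂=0.005, ω₂=-0.033
apply F[22]=-0.023 → step 23: x=-0.014, v=0.053, θ₁=0.004, ω₁=-0.050, θ₂=0.004, ω₂=-0.033
apply F[23]=-0.056 → step 24: x=-0.013, v=0.052, θ₁=0.003, ω₁=-0.045, θ₂=0.004, ω₂=-0.032
apply F[24]=-0.080 → step 25: x=-0.012, v=0.051, θ₁=0.002, ω₁=-0.041, θ₂=0.003, ω₂=-0.031
apply F[25]=-0.099 → step 26: x=-0.011, v=0.050, θ₁=0.001, ω₁=-0.037, θ₂=0.003, ω₂=-0.029
apply F[26]=-0.115 → step 27: x=-0.010, v=0.048, θ₁=0.001, ω₁=-0.033, θ₂=0.002, ω₂=-0.028
apply F[27]=-0.127 → step 28: x=-0.009, v=0.047, θ₁=-0.000, ω₁=-0.029, θ₂=0.001, ω₂=-0.026
apply F[28]=-0.135 → step 29: x=-0.008, v=0.045, θ₁=-0.001, ω₁=-0.025, θ₂=0.001, ω₂=-0.024
apply F[29]=-0.140 → step 30: x=-0.007, v=0.043, θ₁=-0.001, ω₁=-0.022, θ₂=0.000, ω₂=-0.022
apply F[30]=-0.143 → step 31: x=-0.006, v=0.041, θ₁=-0.001, ω₁=-0.019, θ₂=0.000, ω₂=-0.020
apply F[31]=-0.145 → step 32: x=-0.005, v=0.040, θ₁=-0.002, ω₁=-0.017, θ₂=-0.000, ω₂=-0.019
Max |angle| over trajectory = 0.037 rad; bound = 0.091 → within bound.

Answer: yes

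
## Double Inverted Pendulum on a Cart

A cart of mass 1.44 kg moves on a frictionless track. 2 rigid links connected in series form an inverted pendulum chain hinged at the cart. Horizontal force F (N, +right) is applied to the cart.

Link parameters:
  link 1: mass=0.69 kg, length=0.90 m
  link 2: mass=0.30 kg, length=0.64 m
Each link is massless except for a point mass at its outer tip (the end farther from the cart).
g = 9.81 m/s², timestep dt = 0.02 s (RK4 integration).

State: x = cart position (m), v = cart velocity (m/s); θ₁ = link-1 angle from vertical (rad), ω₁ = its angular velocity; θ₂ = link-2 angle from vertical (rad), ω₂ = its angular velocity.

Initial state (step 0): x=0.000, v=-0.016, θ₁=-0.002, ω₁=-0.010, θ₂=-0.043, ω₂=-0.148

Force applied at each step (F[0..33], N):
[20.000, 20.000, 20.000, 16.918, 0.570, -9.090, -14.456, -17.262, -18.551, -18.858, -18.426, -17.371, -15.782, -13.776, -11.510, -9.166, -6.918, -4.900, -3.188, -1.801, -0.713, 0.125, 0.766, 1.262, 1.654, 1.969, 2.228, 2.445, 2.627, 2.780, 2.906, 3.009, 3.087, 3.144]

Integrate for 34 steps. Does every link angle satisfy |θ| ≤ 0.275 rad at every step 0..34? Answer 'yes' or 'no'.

apply F[0]=+20.000 → step 1: x=0.002, v=0.262, θ₁=-0.005, ω₁=-0.316, θ₂=-0.046, ω₂=-0.166
apply F[1]=+20.000 → step 2: x=0.010, v=0.541, θ₁=-0.015, ω₁=-0.624, θ₂=-0.050, ω₂=-0.182
apply F[2]=+20.000 → step 3: x=0.024, v=0.822, θ₁=-0.030, ω₁=-0.938, θ₂=-0.053, ω₂=-0.194
apply F[3]=+16.918 → step 4: x=0.043, v=1.061, θ₁=-0.052, ω₁=-1.212, θ₂=-0.057, ω₂=-0.200
apply F[4]=+0.570 → step 5: x=0.064, v=1.076, θ₁=-0.076, ω₁=-1.243, θ₂=-0.061, ω₂=-0.198
apply F[5]=-9.090 → step 6: x=0.085, v=0.961, θ₁=-0.100, ω₁=-1.137, θ₂=-0.065, ω₂=-0.188
apply F[6]=-14.456 → step 7: x=0.102, v=0.775, θ₁=-0.121, ω₁=-0.960, θ₂=-0.069, ω₂=-0.169
apply F[7]=-17.262 → step 8: x=0.115, v=0.554, θ₁=-0.138, ω₁=-0.750, θ₂=-0.072, ω₂=-0.141
apply F[8]=-18.551 → step 9: x=0.124, v=0.318, θ₁=-0.151, ω₁=-0.530, θ₂=-0.074, ω₂=-0.105
apply F[9]=-18.858 → step 10: x=0.128, v=0.081, θ₁=-0.159, ω₁=-0.312, θ₂=-0.076, ω₂=-0.065
apply F[10]=-18.426 → step 11: x=0.127, v=-0.150, θ₁=-0.163, ω₁=-0.103, θ₂=-0.077, ω₂=-0.021
apply F[11]=-17.371 → step 12: x=0.122, v=-0.366, θ₁=-0.164, ω₁=0.088, θ₂=-0.077, ω₂=0.023
apply F[12]=-15.782 → step 13: x=0.113, v=-0.560, θ₁=-0.160, ω₁=0.257, θ₂=-0.076, ω₂=0.066
apply F[13]=-13.776 → step 14: x=0.100, v=-0.728, θ₁=-0.154, ω₁=0.398, θ₂=-0.074, ω₂=0.106
apply F[14]=-11.510 → step 15: x=0.084, v=-0.866, θ₁=-0.145, ω₁=0.510, θ₂=-0.072, ω₂=0.142
apply F[15]=-9.166 → step 16: x=0.066, v=-0.974, θ₁=-0.134, ω₁=0.592, θ₂=-0.069, ω₂=0.173
apply F[16]=-6.918 → step 17: x=0.045, v=-1.053, θ₁=-0.121, ω₁=0.645, θ₂=-0.065, ω₂=0.200
apply F[17]=-4.900 → step 18: x=0.024, v=-1.106, θ₁=-0.108, ω₁=0.674, θ₂=-0.061, ω₂=0.223
apply F[18]=-3.188 → step 19: x=0.001, v=-1.137, θ₁=-0.094, ω₁=0.682, θ₂=-0.056, ω₂=0.241
apply F[19]=-1.801 → step 20: x=-0.021, v=-1.151, θ₁=-0.081, ω₁=0.675, θ₂=-0.051, ω₂=0.255
apply F[20]=-0.713 → step 21: x=-0.044, v=-1.151, θ₁=-0.068, ω₁=0.657, θ₂=-0.046, ω₂=0.266
apply F[21]=+0.125 → step 22: x=-0.067, v=-1.141, θ₁=-0.055, ω₁=0.632, θ₂=-0.040, ω₂=0.273
apply F[22]=+0.766 → step 23: x=-0.090, v=-1.125, θ₁=-0.042, ω₁=0.602, θ₂=-0.035, ω₂=0.278
apply F[23]=+1.262 → step 24: x=-0.112, v=-1.102, θ₁=-0.031, ω₁=0.568, θ₂=-0.029, ω₂=0.280
apply F[24]=+1.654 → step 25: x=-0.134, v=-1.076, θ₁=-0.020, ω₁=0.534, θ₂=-0.024, ω₂=0.279
apply F[25]=+1.969 → step 26: x=-0.155, v=-1.047, θ₁=-0.009, ω₁=0.499, θ₂=-0.018, ω₂=0.276
apply F[26]=+2.228 → step 27: x=-0.176, v=-1.015, θ₁=0.000, ω₁=0.464, θ₂=-0.013, ω₂=0.272
apply F[27]=+2.445 → step 28: x=-0.196, v=-0.982, θ₁=0.009, ω₁=0.429, θ₂=-0.007, ω₂=0.265
apply F[28]=+2.627 → step 29: x=-0.215, v=-0.947, θ₁=0.017, ω₁=0.395, θ₂=-0.002, ω₂=0.257
apply F[29]=+2.780 → step 30: x=-0.234, v=-0.912, θ₁=0.025, ω₁=0.362, θ₂=0.003, ω₂=0.248
apply F[30]=+2.906 → step 31: x=-0.252, v=-0.875, θ₁=0.032, ω₁=0.330, θ₂=0.008, ω₂=0.238
apply F[31]=+3.009 → step 32: x=-0.269, v=-0.838, θ₁=0.038, ω₁=0.299, θ₂=0.012, ω₂=0.227
apply F[32]=+3.087 → step 33: x=-0.285, v=-0.801, θ₁=0.044, ω₁=0.269, θ₂=0.017, ω₂=0.216
apply F[33]=+3.144 → step 34: x=-0.301, v=-0.763, θ₁=0.049, ω₁=0.240, θ₂=0.021, ω₂=0.204
Max |angle| over trajectory = 0.164 rad; bound = 0.275 → within bound.

Answer: yes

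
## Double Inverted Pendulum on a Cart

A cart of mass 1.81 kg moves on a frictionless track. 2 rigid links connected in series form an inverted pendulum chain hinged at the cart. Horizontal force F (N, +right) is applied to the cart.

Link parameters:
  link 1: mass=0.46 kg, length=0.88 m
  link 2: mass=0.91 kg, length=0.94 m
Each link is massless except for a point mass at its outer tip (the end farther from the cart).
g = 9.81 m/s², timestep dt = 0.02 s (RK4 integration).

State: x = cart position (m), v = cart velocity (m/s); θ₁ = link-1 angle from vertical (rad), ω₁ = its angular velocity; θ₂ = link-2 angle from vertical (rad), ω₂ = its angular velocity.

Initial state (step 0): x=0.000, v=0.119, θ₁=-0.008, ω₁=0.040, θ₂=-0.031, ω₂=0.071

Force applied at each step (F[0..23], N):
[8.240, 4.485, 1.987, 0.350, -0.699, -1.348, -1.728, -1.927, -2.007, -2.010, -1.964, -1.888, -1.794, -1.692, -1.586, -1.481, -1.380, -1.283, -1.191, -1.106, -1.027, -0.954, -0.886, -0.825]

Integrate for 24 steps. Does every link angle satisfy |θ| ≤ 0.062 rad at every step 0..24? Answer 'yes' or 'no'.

apply F[0]=+8.240 → step 1: x=0.003, v=0.211, θ₁=-0.008, ω₁=-0.057, θ₂=-0.030, ω₂=0.057
apply F[1]=+4.485 → step 2: x=0.008, v=0.262, θ₁=-0.010, ω₁=-0.108, θ₂=-0.029, ω₂=0.045
apply F[2]=+1.987 → step 3: x=0.014, v=0.286, θ₁=-0.012, ω₁=-0.129, θ₂=-0.028, ω₂=0.034
apply F[3]=+0.350 → step 4: x=0.019, v=0.292, θ₁=-0.015, ω₁=-0.133, θ₂=-0.027, ω₂=0.025
apply F[4]=-0.699 → step 5: x=0.025, v=0.286, θ₁=-0.017, ω₁=-0.125, θ₂=-0.027, ω₂=0.018
apply F[5]=-1.348 → step 6: x=0.031, v=0.274, θ₁=-0.020, ω₁=-0.112, θ₂=-0.027, ω₂=0.013
apply F[6]=-1.728 → step 7: x=0.036, v=0.258, θ₁=-0.022, ω₁=-0.096, θ₂=-0.026, ω₂=0.010
apply F[7]=-1.927 → step 8: x=0.041, v=0.240, θ₁=-0.024, ω₁=-0.079, θ₂=-0.026, ω₂=0.007
apply F[8]=-2.007 → step 9: x=0.046, v=0.222, θ₁=-0.025, ω₁=-0.063, θ₂=-0.026, ω₂=0.006
apply F[9]=-2.010 → step 10: x=0.050, v=0.203, θ₁=-0.026, ω₁=-0.047, θ₂=-0.026, ω₂=0.006
apply F[10]=-1.964 → step 11: x=0.054, v=0.185, θ₁=-0.027, ω₁=-0.033, θ₂=-0.026, ω₂=0.006
apply F[11]=-1.888 → step 12: x=0.057, v=0.169, θ₁=-0.027, ω₁=-0.021, θ₂=-0.026, ω₂=0.007
apply F[12]=-1.794 → step 13: x=0.060, v=0.153, θ₁=-0.028, ω₁=-0.010, θ₂=-0.026, ω₂=0.008
apply F[13]=-1.692 → step 14: x=0.063, v=0.138, θ₁=-0.028, ω₁=-0.001, θ₂=-0.025, ω₂=0.010
apply F[14]=-1.586 → step 15: x=0.066, v=0.125, θ₁=-0.028, ω₁=0.007, θ₂=-0.025, ω₂=0.011
apply F[15]=-1.481 → step 16: x=0.068, v=0.113, θ₁=-0.028, ω₁=0.014, θ₂=-0.025, ω₂=0.013
apply F[16]=-1.380 → step 17: x=0.071, v=0.101, θ₁=-0.027, ω₁=0.019, θ₂=-0.025, ω₂=0.015
apply F[17]=-1.283 → step 18: x=0.072, v=0.091, θ₁=-0.027, ω₁=0.024, θ₂=-0.024, ω₂=0.016
apply F[18]=-1.191 → step 19: x=0.074, v=0.082, θ₁=-0.026, ω₁=0.027, θ₂=-0.024, ω₂=0.018
apply F[19]=-1.106 → step 20: x=0.076, v=0.074, θ₁=-0.026, ω₁=0.030, θ₂=-0.024, ω₂=0.019
apply F[20]=-1.027 → step 21: x=0.077, v=0.066, θ₁=-0.025, ω₁=0.032, θ₂=-0.023, ω₂=0.020
apply F[21]=-0.954 → step 22: x=0.078, v=0.059, θ₁=-0.024, ω₁=0.033, θ₂=-0.023, ω₂=0.022
apply F[22]=-0.886 → step 23: x=0.080, v=0.053, θ₁=-0.024, ω₁=0.034, θ₂=-0.022, ω₂=0.023
apply F[23]=-0.825 → step 24: x=0.081, v=0.047, θ₁=-0.023, ω₁=0.035, θ₂=-0.022, ω₂=0.023
Max |angle| over trajectory = 0.031 rad; bound = 0.062 → within bound.

Answer: yes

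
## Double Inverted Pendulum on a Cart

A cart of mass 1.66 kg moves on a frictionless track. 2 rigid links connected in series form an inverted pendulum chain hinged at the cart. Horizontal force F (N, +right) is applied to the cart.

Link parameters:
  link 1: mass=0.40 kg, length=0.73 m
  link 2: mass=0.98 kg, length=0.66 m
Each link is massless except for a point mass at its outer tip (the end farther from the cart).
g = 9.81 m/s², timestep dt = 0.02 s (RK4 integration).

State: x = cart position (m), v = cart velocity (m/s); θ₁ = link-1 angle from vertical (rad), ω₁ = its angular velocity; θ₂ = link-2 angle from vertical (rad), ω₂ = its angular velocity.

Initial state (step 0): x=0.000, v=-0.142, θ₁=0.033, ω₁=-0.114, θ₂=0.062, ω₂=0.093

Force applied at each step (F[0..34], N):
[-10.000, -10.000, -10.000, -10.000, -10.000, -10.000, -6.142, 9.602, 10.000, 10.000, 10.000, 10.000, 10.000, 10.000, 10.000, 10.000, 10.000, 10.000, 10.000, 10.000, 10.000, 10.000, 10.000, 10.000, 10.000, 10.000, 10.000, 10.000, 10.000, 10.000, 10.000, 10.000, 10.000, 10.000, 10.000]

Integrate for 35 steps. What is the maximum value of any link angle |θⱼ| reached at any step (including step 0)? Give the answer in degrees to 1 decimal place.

apply F[0]=-10.000 → step 1: x=-0.004, v=-0.268, θ₁=0.032, ω₁=0.047, θ₂=0.064, ω₂=0.124
apply F[1]=-10.000 → step 2: x=-0.011, v=-0.393, θ₁=0.035, ω₁=0.208, θ₂=0.067, ω₂=0.156
apply F[2]=-10.000 → step 3: x=-0.020, v=-0.520, θ₁=0.041, ω₁=0.371, θ₂=0.070, ω₂=0.187
apply F[3]=-10.000 → step 4: x=-0.032, v=-0.647, θ₁=0.050, ω₁=0.540, θ₂=0.074, ω₂=0.213
apply F[4]=-10.000 → step 5: x=-0.046, v=-0.776, θ₁=0.062, ω₁=0.719, θ₂=0.079, ω₂=0.233
apply F[5]=-10.000 → step 6: x=-0.063, v=-0.907, θ₁=0.079, ω₁=0.910, θ₂=0.084, ω₂=0.243
apply F[6]=-6.142 → step 7: x=-0.082, v=-0.994, θ₁=0.098, ω₁=1.053, θ₂=0.089, ω₂=0.242
apply F[7]=+9.602 → step 8: x=-0.100, v=-0.895, θ₁=0.118, ω₁=0.959, θ₂=0.093, ω₂=0.224
apply F[8]=+10.000 → step 9: x=-0.117, v=-0.795, θ₁=0.137, ω₁=0.878, θ₂=0.097, ω₂=0.191
apply F[9]=+10.000 → step 10: x=-0.132, v=-0.698, θ₁=0.154, ω₁=0.816, θ₂=0.101, ω₂=0.144
apply F[10]=+10.000 → step 11: x=-0.145, v=-0.604, θ₁=0.169, ω₁=0.772, θ₂=0.103, ω₂=0.083
apply F[11]=+10.000 → step 12: x=-0.156, v=-0.513, θ₁=0.184, ω₁=0.744, θ₂=0.104, ω₂=0.007
apply F[12]=+10.000 → step 13: x=-0.166, v=-0.424, θ₁=0.199, ω₁=0.734, θ₂=0.103, ω₂=-0.084
apply F[13]=+10.000 → step 14: x=-0.173, v=-0.337, θ₁=0.214, ω₁=0.741, θ₂=0.101, ω₂=-0.191
apply F[14]=+10.000 → step 15: x=-0.179, v=-0.252, θ₁=0.229, ω₁=0.765, θ₂=0.095, ω₂=-0.316
apply F[15]=+10.000 → step 16: x=-0.183, v=-0.168, θ₁=0.245, ω₁=0.808, θ₂=0.088, ω₂=-0.459
apply F[16]=+10.000 → step 17: x=-0.186, v=-0.086, θ₁=0.261, ω₁=0.869, θ₂=0.077, ω₂=-0.623
apply F[17]=+10.000 → step 18: x=-0.187, v=-0.005, θ₁=0.280, ω₁=0.948, θ₂=0.063, ω₂=-0.807
apply F[18]=+10.000 → step 19: x=-0.186, v=0.076, θ₁=0.299, ω₁=1.043, θ₂=0.045, ω₂=-1.010
apply F[19]=+10.000 → step 20: x=-0.184, v=0.157, θ₁=0.321, ω₁=1.151, θ₂=0.022, ω₂=-1.230
apply F[20]=+10.000 → step 21: x=-0.180, v=0.240, θ₁=0.346, ω₁=1.266, θ₂=-0.005, ω₂=-1.463
apply F[21]=+10.000 → step 22: x=-0.174, v=0.324, θ₁=0.372, ω₁=1.384, θ₂=-0.036, ω₂=-1.703
apply F[22]=+10.000 → step 23: x=-0.167, v=0.411, θ₁=0.401, ω₁=1.496, θ₂=-0.073, ω₂=-1.943
apply F[23]=+10.000 → step 24: x=-0.158, v=0.500, θ₁=0.432, ω₁=1.597, θ₂=-0.114, ω₂=-2.178
apply F[24]=+10.000 → step 25: x=-0.147, v=0.593, θ₁=0.465, ω₁=1.683, θ₂=-0.160, ω₂=-2.403
apply F[25]=+10.000 → step 26: x=-0.134, v=0.688, θ₁=0.499, ω₁=1.750, θ₂=-0.210, ω₂=-2.617
apply F[26]=+10.000 → step 27: x=-0.119, v=0.785, θ₁=0.535, ω₁=1.797, θ₂=-0.265, ω₂=-2.820
apply F[27]=+10.000 → step 28: x=-0.103, v=0.883, θ₁=0.571, ω₁=1.824, θ₂=-0.323, ω₂=-3.015
apply F[28]=+10.000 → step 29: x=-0.084, v=0.983, θ₁=0.607, ω₁=1.831, θ₂=-0.385, ω₂=-3.204
apply F[29]=+10.000 → step 30: x=-0.063, v=1.083, θ₁=0.644, ω₁=1.817, θ₂=-0.451, ω₂=-3.392
apply F[30]=+10.000 → step 31: x=-0.041, v=1.183, θ₁=0.680, ω₁=1.782, θ₂=-0.521, ω₂=-3.584
apply F[31]=+10.000 → step 32: x=-0.016, v=1.282, θ₁=0.715, ω₁=1.725, θ₂=-0.594, ω₂=-3.784
apply F[32]=+10.000 → step 33: x=0.011, v=1.379, θ₁=0.749, ω₁=1.644, θ₂=-0.672, ω₂=-3.999
apply F[33]=+10.000 → step 34: x=0.039, v=1.474, θ₁=0.781, ω₁=1.534, θ₂=-0.755, ω₂=-4.235
apply F[34]=+10.000 → step 35: x=0.069, v=1.564, θ₁=0.810, ω₁=1.391, θ₂=-0.842, ω₂=-4.500
Max |angle| over trajectory = 0.842 rad = 48.2°.

Answer: 48.2°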